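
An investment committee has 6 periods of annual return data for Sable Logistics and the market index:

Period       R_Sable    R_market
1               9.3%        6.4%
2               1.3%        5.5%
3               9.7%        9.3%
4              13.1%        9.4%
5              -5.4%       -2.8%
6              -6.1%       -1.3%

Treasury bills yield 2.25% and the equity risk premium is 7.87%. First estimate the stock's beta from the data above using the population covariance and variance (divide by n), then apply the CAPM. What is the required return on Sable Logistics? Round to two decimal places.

13.97%

Mean R_i = (9.3 + 1.3 + 9.7 + 13.1 − 5.4 − 6.1) / 6 = 3.6500%
Mean R_m = (6.4 + 5.5 + 9.3 + 9.4 − 2.8 − 1.3) / 6 = 4.4167%
Σ(R_i − R̄_i)(R_m − R̄_m) = 206.3450  ⇒  Cov = 206.3450 / 6 = 34.3908
Σ(R_m − R̄_m)² = 138.5483  ⇒  Var(R_m) = 138.5483 / 6 = 23.0914
β = Cov / Var(R_m) = 34.3908 / 23.0914 = 1.4893
E(R) = R_f + β × MRP = 2.25% + 1.4893 × 7.87% = 13.97%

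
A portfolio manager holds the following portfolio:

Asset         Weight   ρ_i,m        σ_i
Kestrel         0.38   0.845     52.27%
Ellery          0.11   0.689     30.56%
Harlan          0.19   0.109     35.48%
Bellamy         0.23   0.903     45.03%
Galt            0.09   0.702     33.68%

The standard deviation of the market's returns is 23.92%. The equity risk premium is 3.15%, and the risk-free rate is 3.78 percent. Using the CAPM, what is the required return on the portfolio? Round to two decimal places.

β_Kestrel = 0.845 × 52.27% / 23.92% = 1.8465
β_Ellery = 0.689 × 30.56% / 23.92% = 0.8803
β_Harlan = 0.109 × 35.48% / 23.92% = 0.1617
β_Bellamy = 0.903 × 45.03% / 23.92% = 1.6999
β_Galt = 0.702 × 33.68% / 23.92% = 0.9884
β_P = Σ w_i β_i = 0.38×1.8465 + 0.11×0.8803 + 0.19×0.1617 + 0.23×1.6999 + 0.09×0.9884 = 1.3092
E(R_P) = R_f + β_P × MRP = 3.78% + 1.3092 × 3.15% = 7.90%

7.90%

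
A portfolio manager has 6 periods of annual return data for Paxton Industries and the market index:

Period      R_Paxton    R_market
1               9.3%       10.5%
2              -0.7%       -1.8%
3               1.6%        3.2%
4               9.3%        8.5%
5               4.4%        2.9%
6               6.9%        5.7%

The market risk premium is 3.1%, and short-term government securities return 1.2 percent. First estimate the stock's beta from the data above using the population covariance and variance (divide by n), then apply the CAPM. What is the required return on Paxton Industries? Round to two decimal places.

3.97%

Mean R_i = (9.3 − 0.7 + 1.6 + 9.3 + 4.4 + 6.9) / 6 = 5.1333%
Mean R_m = (10.5 − 1.8 + 3.2 + 8.5 + 2.9 + 5.7) / 6 = 4.8333%
Σ(R_i − R̄_i)(R_m − R̄_m) = 86.3033  ⇒  Cov = 86.3033 / 6 = 14.3839
Σ(R_m − R̄_m)² = 96.7133  ⇒  Var(R_m) = 96.7133 / 6 = 16.1189
β = Cov / Var(R_m) = 14.3839 / 16.1189 = 0.8924
E(R) = R_f + β × MRP = 1.2% + 0.8924 × 3.1% = 3.97%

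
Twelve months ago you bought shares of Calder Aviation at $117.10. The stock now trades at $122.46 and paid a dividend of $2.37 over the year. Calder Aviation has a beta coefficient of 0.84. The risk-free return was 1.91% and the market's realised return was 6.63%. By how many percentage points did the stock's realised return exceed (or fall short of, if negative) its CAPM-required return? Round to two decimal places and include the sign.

+0.73%

Realised HPR = (P1 + D1 − P0) / P0 = (122.46 + 2.37 − 117.10) / 117.10 = 7.73 / 117.10 = 6.6012%
MRP = 6.63% − 1.91% = 4.72%
CAPM required = R_f + β·MRP = 1.91% + 0.84 × 4.72% = 5.8748%
α = realised − required = 6.6012% − 5.8748% = +0.73%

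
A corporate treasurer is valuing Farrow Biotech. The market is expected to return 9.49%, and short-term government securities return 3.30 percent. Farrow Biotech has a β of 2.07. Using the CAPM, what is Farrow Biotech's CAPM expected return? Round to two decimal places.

16.11%

Market risk premium = E(R_m) − R_f = 9.49% − 3.30% = 6.19%
E(R) = R_f + β × MRP = 3.30% + 2.07 × 6.19% = 16.11%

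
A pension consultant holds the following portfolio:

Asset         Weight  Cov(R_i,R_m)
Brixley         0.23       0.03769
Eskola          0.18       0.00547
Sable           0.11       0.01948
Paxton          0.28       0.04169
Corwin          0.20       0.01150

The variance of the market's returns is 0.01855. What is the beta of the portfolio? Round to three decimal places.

β_Brixley = 0.03769 / 0.01855 = 2.0318
β_Eskola = 0.00547 / 0.01855 = 0.2949
β_Sable = 0.01948 / 0.01855 = 1.0501
β_Paxton = 0.04169 / 0.01855 = 2.2474
β_Corwin = 0.01150 / 0.01855 = 0.6199
β_P = Σ w_i β_i = 0.23×2.0318 + 0.18×0.2949 + 0.11×1.0501 + 0.28×2.2474 + 0.20×0.6199 = 1.3892

1.389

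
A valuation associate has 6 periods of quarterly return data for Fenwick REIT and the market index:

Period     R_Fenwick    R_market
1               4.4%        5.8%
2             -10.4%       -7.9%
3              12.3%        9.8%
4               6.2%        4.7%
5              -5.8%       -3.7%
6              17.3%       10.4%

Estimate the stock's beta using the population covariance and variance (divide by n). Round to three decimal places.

Mean R_i = (4.4 − 10.4 + 12.3 + 6.2 − 5.8 + 17.3) / 6 = 4.0000%
Mean R_m = (5.8 − 7.9 + 9.8 + 4.7 − 3.7 + 10.4) / 6 = 3.1833%
Σ(R_i − R̄_i)(R_m − R̄_m) = 382.3400  ⇒  Cov = 382.3400 / 6 = 63.7233
Σ(R_m − R̄_m)² = 275.2283  ⇒  Var(R_m) = 275.2283 / 6 = 45.8714
β = Cov / Var(R_m) = 63.7233 / 45.8714 = 1.3892

1.389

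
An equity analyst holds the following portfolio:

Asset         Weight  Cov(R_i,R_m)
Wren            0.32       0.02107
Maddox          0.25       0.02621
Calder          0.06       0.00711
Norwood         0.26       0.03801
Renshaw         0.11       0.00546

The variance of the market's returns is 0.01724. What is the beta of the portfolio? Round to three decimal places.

1.404

β_Wren = 0.02107 / 0.01724 = 1.2222
β_Maddox = 0.02621 / 0.01724 = 1.5203
β_Calder = 0.00711 / 0.01724 = 0.4124
β_Norwood = 0.03801 / 0.01724 = 2.2048
β_Renshaw = 0.00546 / 0.01724 = 0.3167
β_P = Σ w_i β_i = 0.32×1.2222 + 0.25×1.5203 + 0.06×0.4124 + 0.26×2.2048 + 0.11×0.3167 = 1.4040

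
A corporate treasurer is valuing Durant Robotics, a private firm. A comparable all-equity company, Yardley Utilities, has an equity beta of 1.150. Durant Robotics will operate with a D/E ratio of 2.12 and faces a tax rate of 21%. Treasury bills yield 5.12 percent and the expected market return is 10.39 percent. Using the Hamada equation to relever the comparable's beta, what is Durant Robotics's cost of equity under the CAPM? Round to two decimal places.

β_L = β_U × [1 + (1 − t)(D/E)] = 1.150 × [1 + (1 − 0.21) × 2.12]
    = 1.150 × [1 + 0.79 × 2.12] = 1.150 × 2.6748 = 3.0760
MRP = 10.39% − 5.12% = 5.27%
E(R) = R_f + β_L × MRP = 5.12% + 3.0760 × 5.27% = 21.33%

21.33%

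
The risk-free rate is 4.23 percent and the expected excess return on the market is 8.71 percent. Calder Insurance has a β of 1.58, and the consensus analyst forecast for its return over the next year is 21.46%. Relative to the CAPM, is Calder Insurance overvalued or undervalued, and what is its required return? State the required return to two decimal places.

Undervalued; required return 17.99%

Required return = R_f + β·MRP = 4.23% + 1.58 × 8.71% = 17.99%
Forecast 21.46% > required 17.99% → the stock plots above the SML → undervalued.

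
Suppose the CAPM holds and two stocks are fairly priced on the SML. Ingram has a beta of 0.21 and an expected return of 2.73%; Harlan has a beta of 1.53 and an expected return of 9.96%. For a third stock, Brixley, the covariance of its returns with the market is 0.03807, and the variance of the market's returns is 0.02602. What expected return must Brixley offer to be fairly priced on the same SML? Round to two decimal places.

MRP = (9.96% − 2.73%) / (1.53 − 0.21) = 5.4773%
R_f = 2.73% − 0.21 × 5.4773% = 1.5798%
β_Brixley = Cov / Var(R_m) = 0.03807 / 0.02602 = 1.4631
E(R_Brixley) = R_f + β × MRP = 1.5798% + 1.4631 × 5.4773% = 9.59%

9.59%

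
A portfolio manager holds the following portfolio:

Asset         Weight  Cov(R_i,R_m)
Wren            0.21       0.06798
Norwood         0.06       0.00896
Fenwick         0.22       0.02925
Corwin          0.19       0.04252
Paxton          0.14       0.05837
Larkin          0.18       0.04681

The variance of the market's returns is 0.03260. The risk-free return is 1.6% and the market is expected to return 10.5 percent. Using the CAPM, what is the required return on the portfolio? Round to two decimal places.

β_Wren = 0.06798 / 0.03260 = 2.0853
β_Norwood = 0.00896 / 0.03260 = 0.2748
β_Fenwick = 0.02925 / 0.03260 = 0.8972
β_Corwin = 0.04252 / 0.03260 = 1.3043
β_Paxton = 0.05837 / 0.03260 = 1.7905
β_Larkin = 0.04681 / 0.03260 = 1.4359
β_P = Σ w_i β_i = 0.21×2.0853 + 0.06×0.2748 + 0.22×0.8972 + 0.19×1.3043 + 0.14×1.7905 + 0.18×1.4359 = 1.4087
MRP = 10.5% − 1.6% = 8.90%
E(R_P) = R_f + β_P × MRP = 1.6% + 1.4087 × 8.9% = 14.14%

14.14%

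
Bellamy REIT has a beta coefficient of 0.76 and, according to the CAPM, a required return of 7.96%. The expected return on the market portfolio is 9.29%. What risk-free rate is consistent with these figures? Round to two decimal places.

E(R) = R_f + β(E(R_m) − R_f) = R_f(1 − β) + β·E(R_m)
7.96% = R_f × (1 − 0.76) + 0.76 × 9.29%
7.96% = R_f × 0.24 + 7.0604%
R_f = (7.96% − 7.0604%) / 0.24 = 3.75%

3.75%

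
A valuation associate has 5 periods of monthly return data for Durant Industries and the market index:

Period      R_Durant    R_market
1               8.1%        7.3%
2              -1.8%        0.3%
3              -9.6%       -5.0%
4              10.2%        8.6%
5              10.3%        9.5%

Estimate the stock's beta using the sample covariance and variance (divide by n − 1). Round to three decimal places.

Mean R_i = (8.1 − 1.8 − 9.6 + 10.2 + 10.3) / 5 = 3.4400%
Mean R_m = (7.3 + 0.3 − 5.0 + 8.6 + 9.5) / 5 = 4.1400%
Σ(R_i − R̄_i)(R_m − R̄_m) = 220.9520  ⇒  Cov = 220.9520 / 4 = 55.2380
Σ(R_m − R̄_m)² = 156.8920  ⇒  Var(R_m) = 156.8920 / 4 = 39.2230
β = Cov / Var(R_m) = 55.2380 / 39.2230 = 1.4083

1.408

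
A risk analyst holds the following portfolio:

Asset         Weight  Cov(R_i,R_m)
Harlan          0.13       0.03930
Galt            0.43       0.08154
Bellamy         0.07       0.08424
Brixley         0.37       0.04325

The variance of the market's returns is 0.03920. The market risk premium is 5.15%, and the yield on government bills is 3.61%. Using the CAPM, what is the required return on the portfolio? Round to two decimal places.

11.76%

β_Harlan = 0.03930 / 0.03920 = 1.0026
β_Galt = 0.08154 / 0.03920 = 2.0801
β_Bellamy = 0.08424 / 0.03920 = 2.1490
β_Brixley = 0.04325 / 0.03920 = 1.1033
β_P = Σ w_i β_i = 0.13×1.0026 + 0.43×2.0801 + 0.07×2.1490 + 0.37×1.1033 = 1.5834
E(R_P) = R_f + β_P × MRP = 3.61% + 1.5834 × 5.15% = 11.76%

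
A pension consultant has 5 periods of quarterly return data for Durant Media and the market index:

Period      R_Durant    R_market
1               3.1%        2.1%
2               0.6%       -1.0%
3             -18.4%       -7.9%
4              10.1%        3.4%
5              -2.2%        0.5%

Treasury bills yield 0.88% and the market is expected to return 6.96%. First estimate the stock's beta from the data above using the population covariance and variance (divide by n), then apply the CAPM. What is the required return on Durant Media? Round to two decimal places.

Mean R_i = (3.1 + 0.6 − 18.4 + 10.1 − 2.2) / 5 = -1.3600%
Mean R_m = (2.1 − 1.0 − 7.9 + 3.4 + 0.5) / 5 = -0.5800%
Σ(R_i − R̄_i)(R_m − R̄_m) = 180.5660  ⇒  Cov = 180.5660 / 5 = 36.1132
Σ(R_m − R̄_m)² = 77.9480  ⇒  Var(R_m) = 77.9480 / 5 = 15.5896
β = Cov / Var(R_m) = 36.1132 / 15.5896 = 2.3165
MRP = 6.96% − 0.88% = 6.08%
E(R) = R_f + β × MRP = 0.88% + 2.3165 × 6.08% = 14.96%

14.96%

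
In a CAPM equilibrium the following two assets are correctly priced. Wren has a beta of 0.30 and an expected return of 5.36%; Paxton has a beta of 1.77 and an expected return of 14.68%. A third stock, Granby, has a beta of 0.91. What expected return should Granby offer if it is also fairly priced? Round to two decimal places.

9.23%

MRP (SML slope) = (14.68% − 5.36%) / (1.77 − 0.30) = 9.32% / 1.47 = 6.3401%
R_f (intercept) = 5.36% − 0.30 × 6.3401% = 3.4580%
E(R_Granby) = R_f + β × MRP = 3.4580% + 0.91 × 6.3401% = 9.23%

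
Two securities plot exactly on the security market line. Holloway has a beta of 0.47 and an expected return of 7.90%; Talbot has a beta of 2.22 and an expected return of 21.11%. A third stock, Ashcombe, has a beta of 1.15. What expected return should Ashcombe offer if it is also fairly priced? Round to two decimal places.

13.03%

MRP (SML slope) = (21.11% − 7.90%) / (2.22 − 0.47) = 13.21% / 1.75 = 7.5486%
R_f (intercept) = 7.90% − 0.47 × 7.5486% = 4.3522%
E(R_Ashcombe) = R_f + β × MRP = 4.3522% + 1.15 × 7.5486% = 13.03%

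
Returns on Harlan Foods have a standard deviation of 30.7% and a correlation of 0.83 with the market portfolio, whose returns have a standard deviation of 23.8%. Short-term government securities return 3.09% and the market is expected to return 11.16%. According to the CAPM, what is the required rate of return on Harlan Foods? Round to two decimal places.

11.73%

β = ρ × σ_i / σ_m = 0.83 × 30.7% / 23.8% = 1.0706
MRP = 11.16% − 3.09% = 8.07%
E(R) = 3.09% + 1.0706 × 8.07% = 11.73%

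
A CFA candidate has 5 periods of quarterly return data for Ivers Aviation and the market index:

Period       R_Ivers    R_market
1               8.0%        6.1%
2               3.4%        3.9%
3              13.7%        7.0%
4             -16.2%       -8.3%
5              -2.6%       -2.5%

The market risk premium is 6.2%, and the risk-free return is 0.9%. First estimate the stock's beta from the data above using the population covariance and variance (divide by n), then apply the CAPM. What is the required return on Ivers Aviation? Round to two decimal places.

11.59%

Mean R_i = (8.0 + 3.4 + 13.7 − 16.2 − 2.6) / 5 = 1.2600%
Mean R_m = (6.1 + 3.9 + 7.0 − 8.3 − 2.5) / 5 = 1.2400%
Σ(R_i − R̄_i)(R_m − R̄_m) = 291.1080  ⇒  Cov = 291.1080 / 5 = 58.2216
Σ(R_m − R̄_m)² = 168.8720  ⇒  Var(R_m) = 168.8720 / 5 = 33.7744
β = Cov / Var(R_m) = 58.2216 / 33.7744 = 1.7238
E(R) = R_f + β × MRP = 0.9% + 1.7238 × 6.2% = 11.59%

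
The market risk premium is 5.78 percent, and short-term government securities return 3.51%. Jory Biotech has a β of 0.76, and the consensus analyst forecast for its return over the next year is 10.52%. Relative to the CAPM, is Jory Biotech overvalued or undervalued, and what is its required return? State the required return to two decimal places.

Required return = R_f + β·MRP = 3.51% + 0.76 × 5.78% = 7.90%
Forecast 10.52% > required 7.90% → the stock plots above the SML → undervalued.

Undervalued; required return 7.90%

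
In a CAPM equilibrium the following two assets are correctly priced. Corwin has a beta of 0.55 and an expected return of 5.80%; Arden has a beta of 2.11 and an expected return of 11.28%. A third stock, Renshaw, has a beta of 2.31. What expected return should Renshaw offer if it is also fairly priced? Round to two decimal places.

11.98%

MRP (SML slope) = (11.28% − 5.80%) / (2.11 − 0.55) = 5.48% / 1.56 = 3.5128%
R_f (intercept) = 5.80% − 0.55 × 3.5128% = 3.8680%
E(R_Renshaw) = R_f + β × MRP = 3.8680% + 2.31 × 3.5128% = 11.98%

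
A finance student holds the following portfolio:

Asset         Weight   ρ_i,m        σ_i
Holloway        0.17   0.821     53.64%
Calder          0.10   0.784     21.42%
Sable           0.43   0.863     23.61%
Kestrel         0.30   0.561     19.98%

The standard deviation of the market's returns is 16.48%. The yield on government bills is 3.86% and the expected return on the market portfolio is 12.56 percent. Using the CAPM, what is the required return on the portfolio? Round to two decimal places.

15.10%

β_Holloway = 0.821 × 53.64% / 16.48% = 2.6722
β_Calder = 0.784 × 21.42% / 16.48% = 1.0190
β_Sable = 0.863 × 23.61% / 16.48% = 1.2364
β_Kestrel = 0.561 × 19.98% / 16.48% = 0.6801
β_P = Σ w_i β_i = 0.17×2.6722 + 0.10×1.0190 + 0.43×1.2364 + 0.30×0.6801 = 1.2919
MRP = 12.56% − 3.86% = 8.70%
E(R_P) = R_f + β_P × MRP = 3.86% + 1.2919 × 8.70% = 15.10%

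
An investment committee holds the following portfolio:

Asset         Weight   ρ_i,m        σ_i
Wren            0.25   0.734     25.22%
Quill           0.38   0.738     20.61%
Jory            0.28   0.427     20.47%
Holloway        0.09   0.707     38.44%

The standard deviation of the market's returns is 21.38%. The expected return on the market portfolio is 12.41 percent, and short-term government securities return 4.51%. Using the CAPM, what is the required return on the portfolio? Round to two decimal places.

10.16%

β_Wren = 0.734 × 25.22% / 21.38% = 0.8658
β_Quill = 0.738 × 20.61% / 21.38% = 0.7114
β_Jory = 0.427 × 20.47% / 21.38% = 0.4088
β_Holloway = 0.707 × 38.44% / 21.38% = 1.2711
β_P = Σ w_i β_i = 0.25×0.8658 + 0.38×0.7114 + 0.28×0.4088 + 0.09×1.2711 = 0.7156
MRP = 12.41% − 4.51% = 7.90%
E(R_P) = R_f + β_P × MRP = 4.51% + 0.7156 × 7.90% = 10.16%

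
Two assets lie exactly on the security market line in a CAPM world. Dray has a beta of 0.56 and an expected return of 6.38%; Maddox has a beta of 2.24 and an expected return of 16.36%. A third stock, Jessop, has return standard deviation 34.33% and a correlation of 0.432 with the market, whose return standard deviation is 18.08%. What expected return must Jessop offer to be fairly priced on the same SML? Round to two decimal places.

7.93%

MRP = (16.36% − 6.38%) / (2.24 − 0.56) = 5.9405%
R_f = 6.38% − 0.56 × 5.9405% = 3.0533%
β_Jessop = ρ·σ_i/σ_m = 0.432 × 34.33 / 18.08 = 0.8203
E(R_Jessop) = R_f + β × MRP = 3.0533% + 0.8203 × 5.9405% = 7.93%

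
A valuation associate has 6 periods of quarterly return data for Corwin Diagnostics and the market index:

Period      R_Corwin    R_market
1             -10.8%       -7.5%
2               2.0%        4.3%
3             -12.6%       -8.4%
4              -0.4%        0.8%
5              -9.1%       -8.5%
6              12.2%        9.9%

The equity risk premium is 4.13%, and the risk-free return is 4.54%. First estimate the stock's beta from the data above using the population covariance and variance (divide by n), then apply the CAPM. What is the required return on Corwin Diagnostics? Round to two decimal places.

9.53%

Mean R_i = (-10.8 + 2.0 − 12.6 − 0.4 − 9.1 + 12.2) / 6 = -3.1167%
Mean R_m = (-7.5 + 4.3 − 8.4 + 0.8 − 8.5 + 9.9) / 6 = -1.5667%
Σ(R_i − R̄_i)(R_m − R̄_m) = 363.9533  ⇒  Cov = 363.9533 / 6 = 60.6589
Σ(R_m − R̄_m)² = 301.4733  ⇒  Var(R_m) = 301.4733 / 6 = 50.2456
β = Cov / Var(R_m) = 60.6589 / 50.2456 = 1.2072
E(R) = R_f + β × MRP = 4.54% + 1.2072 × 4.13% = 9.53%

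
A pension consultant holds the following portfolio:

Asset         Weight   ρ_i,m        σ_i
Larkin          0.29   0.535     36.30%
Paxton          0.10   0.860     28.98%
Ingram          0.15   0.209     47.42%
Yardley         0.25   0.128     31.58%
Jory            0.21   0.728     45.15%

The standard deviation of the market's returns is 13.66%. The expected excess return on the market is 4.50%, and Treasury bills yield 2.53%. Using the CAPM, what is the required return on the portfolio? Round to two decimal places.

β_Larkin = 0.535 × 36.30% / 13.66% = 1.4217
β_Paxton = 0.860 × 28.98% / 13.66% = 1.8245
β_Ingram = 0.209 × 47.42% / 13.66% = 0.7255
β_Yardley = 0.128 × 31.58% / 13.66% = 0.2959
β_Jory = 0.728 × 45.15% / 13.66% = 2.4062
β_P = Σ w_i β_i = 0.29×1.4217 + 0.10×1.8245 + 0.15×0.7255 + 0.25×0.2959 + 0.21×2.4062 = 1.2828
E(R_P) = R_f + β_P × MRP = 2.53% + 1.2828 × 4.50% = 8.30%

8.30%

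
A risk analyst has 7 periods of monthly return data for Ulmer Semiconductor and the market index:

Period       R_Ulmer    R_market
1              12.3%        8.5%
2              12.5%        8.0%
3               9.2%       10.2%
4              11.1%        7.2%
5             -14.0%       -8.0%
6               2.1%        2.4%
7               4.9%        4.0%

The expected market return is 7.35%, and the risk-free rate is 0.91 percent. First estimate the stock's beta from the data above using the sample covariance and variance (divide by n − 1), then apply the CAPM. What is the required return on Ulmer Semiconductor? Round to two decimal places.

10.45%

Mean R_i = (12.3 + 12.5 + 9.2 + 11.1 − 14.0 + 2.1 + 4.9) / 7 = 5.4429%
Mean R_m = (8.5 + 8.0 + 10.2 + 7.2 − 8.0 + 2.4 + 4.0) / 7 = 4.6143%
Σ(R_i − R̄_i)(R_m − R̄_m) = 339.1457  ⇒  Cov = 339.1457 / 6 = 56.5243
Σ(R_m − R̄_m)² = 228.8486  ⇒  Var(R_m) = 228.8486 / 6 = 38.1414
β = Cov / Var(R_m) = 56.5243 / 38.1414 = 1.4820
MRP = 7.35% − 0.91% = 6.44%
E(R) = R_f + β × MRP = 0.91% + 1.4820 × 6.44% = 10.45%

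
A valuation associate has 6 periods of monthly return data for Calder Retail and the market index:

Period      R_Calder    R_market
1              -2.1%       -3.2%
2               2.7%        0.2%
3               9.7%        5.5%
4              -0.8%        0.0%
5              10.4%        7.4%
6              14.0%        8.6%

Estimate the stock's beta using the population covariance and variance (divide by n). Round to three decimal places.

1.368

Mean R_i = (-2.1 + 2.7 + 9.7 − 0.8 + 10.4 + 14.0) / 6 = 5.6500%
Mean R_m = (-3.2 + 0.2 + 5.5 + 0.0 + 7.4 + 8.6) / 6 = 3.0833%
Σ(R_i − R̄_i)(R_m − R̄_m) = 153.4450  ⇒  Cov = 153.4450 / 6 = 25.5742
Σ(R_m − R̄_m)² = 112.2083  ⇒  Var(R_m) = 112.2083 / 6 = 18.7014
β = Cov / Var(R_m) = 25.5742 / 18.7014 = 1.3675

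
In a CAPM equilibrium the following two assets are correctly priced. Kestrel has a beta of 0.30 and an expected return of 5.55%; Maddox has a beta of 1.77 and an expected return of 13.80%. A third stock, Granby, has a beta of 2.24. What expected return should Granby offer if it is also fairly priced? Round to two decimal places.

MRP (SML slope) = (13.80% − 5.55%) / (1.77 − 0.30) = 8.25% / 1.47 = 5.6122%
R_f (intercept) = 5.55% − 0.30 × 5.6122% = 3.8663%
E(R_Granby) = R_f + β × MRP = 3.8663% + 2.24 × 5.6122% = 16.44%

16.44%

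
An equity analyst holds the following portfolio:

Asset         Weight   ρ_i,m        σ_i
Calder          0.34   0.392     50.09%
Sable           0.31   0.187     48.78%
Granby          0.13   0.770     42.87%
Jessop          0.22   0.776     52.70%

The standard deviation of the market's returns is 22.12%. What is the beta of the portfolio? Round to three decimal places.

1.030

β_Calder = 0.392 × 50.09% / 22.12% = 0.8877
β_Sable = 0.187 × 48.78% / 22.12% = 0.4124
β_Granby = 0.770 × 42.87% / 22.12% = 1.4923
β_Jessop = 0.776 × 52.70% / 22.12% = 1.8488
β_P = Σ w_i β_i = 0.34×0.8877 + 0.31×0.4124 + 0.13×1.4923 + 0.22×1.8488 = 1.0304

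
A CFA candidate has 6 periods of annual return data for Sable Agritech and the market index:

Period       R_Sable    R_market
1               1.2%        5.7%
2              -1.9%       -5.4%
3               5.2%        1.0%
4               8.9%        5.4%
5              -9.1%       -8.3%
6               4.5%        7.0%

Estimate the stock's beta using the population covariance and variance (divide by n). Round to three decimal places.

Mean R_i = (1.2 − 1.9 + 5.2 + 8.9 − 9.1 + 4.5) / 6 = 1.4667%
Mean R_m = (5.7 − 5.4 + 1.0 + 5.4 − 8.3 + 7.0) / 6 = 0.9000%
Σ(R_i − R̄_i)(R_m − R̄_m) = 169.4700  ⇒  Cov = 169.4700 / 6 = 28.2450
Σ(R_m − R̄_m)² = 204.8400  ⇒  Var(R_m) = 204.8400 / 6 = 34.1400
β = Cov / Var(R_m) = 28.2450 / 34.1400 = 0.8273

0.827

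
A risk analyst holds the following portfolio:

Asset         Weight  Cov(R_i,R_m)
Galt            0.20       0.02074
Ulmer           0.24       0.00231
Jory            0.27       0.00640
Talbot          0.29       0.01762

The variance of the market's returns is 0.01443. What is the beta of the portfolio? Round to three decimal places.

β_Galt = 0.02074 / 0.01443 = 1.4373
β_Ulmer = 0.00231 / 0.01443 = 0.1601
β_Jory = 0.00640 / 0.01443 = 0.4435
β_Talbot = 0.01762 / 0.01443 = 1.2211
β_P = Σ w_i β_i = 0.20×1.4373 + 0.24×0.1601 + 0.27×0.4435 + 0.29×1.2211 = 0.7997

0.800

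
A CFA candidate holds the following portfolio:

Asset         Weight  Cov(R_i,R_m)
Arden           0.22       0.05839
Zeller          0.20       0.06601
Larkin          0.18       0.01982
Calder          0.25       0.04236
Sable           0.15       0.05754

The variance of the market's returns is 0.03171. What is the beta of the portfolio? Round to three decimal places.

1.540

β_Arden = 0.05839 / 0.03171 = 1.8414
β_Zeller = 0.06601 / 0.03171 = 2.0817
β_Larkin = 0.01982 / 0.03171 = 0.6250
β_Calder = 0.04236 / 0.03171 = 1.3359
β_Sable = 0.05754 / 0.03171 = 1.8146
β_P = Σ w_i β_i = 0.22×1.8414 + 0.20×2.0817 + 0.18×0.6250 + 0.25×1.3359 + 0.15×1.8146 = 1.5401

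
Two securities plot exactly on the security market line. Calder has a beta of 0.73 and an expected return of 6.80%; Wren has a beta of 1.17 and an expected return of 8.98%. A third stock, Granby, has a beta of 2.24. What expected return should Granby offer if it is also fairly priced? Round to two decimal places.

MRP (SML slope) = (8.98% − 6.80%) / (1.17 − 0.73) = 2.18% / 0.44 = 4.9545%
R_f (intercept) = 6.80% − 0.73 × 4.9545% = 3.1832%
E(R_Granby) = R_f + β × MRP = 3.1832% + 2.24 × 4.9545% = 14.28%

14.28%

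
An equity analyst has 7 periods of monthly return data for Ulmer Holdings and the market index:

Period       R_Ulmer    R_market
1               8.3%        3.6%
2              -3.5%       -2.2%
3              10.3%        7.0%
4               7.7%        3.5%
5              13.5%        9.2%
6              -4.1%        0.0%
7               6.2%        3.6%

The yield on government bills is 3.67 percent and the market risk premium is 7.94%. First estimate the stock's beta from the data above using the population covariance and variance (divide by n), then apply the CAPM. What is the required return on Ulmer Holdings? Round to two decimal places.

16.77%

Mean R_i = (8.3 − 3.5 + 10.3 + 7.7 + 13.5 − 4.1 + 6.2) / 7 = 5.4857%
Mean R_m = (3.6 − 2.2 + 7.0 + 3.5 + 9.2 + 0.0 + 3.6) / 7 = 3.5286%
Σ(R_i − R̄_i)(R_m − R̄_m) = 147.6529  ⇒  Cov = 147.6529 / 7 = 21.0933
Σ(R_m − R̄_m)² = 89.4943  ⇒  Var(R_m) = 89.4943 / 7 = 12.7849
β = Cov / Var(R_m) = 21.0933 / 12.7849 = 1.6499
E(R) = R_f + β × MRP = 3.67% + 1.6499 × 7.94% = 16.77%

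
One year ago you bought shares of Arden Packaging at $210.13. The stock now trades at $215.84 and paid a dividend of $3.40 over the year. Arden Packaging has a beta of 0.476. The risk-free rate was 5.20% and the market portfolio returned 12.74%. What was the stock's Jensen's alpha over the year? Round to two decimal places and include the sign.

-4.45%

Realised HPR = (P1 + D1 − P0) / P0 = (215.84 + 3.40 − 210.13) / 210.13 = 9.11 / 210.13 = 4.3354%
MRP = 12.74% − 5.20% = 7.54%
CAPM required = R_f + β·MRP = 5.20% + 0.476 × 7.54% = 8.78904%
α = realised − required = 4.3354% − 8.78904% = -4.45%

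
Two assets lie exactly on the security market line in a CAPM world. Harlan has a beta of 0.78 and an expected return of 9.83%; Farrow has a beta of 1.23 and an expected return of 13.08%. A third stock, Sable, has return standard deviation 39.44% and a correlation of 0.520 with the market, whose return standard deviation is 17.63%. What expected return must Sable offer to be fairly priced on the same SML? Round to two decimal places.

12.60%

MRP = (13.08% − 9.83%) / (1.23 − 0.78) = 7.2222%
R_f = 9.83% − 0.78 × 7.2222% = 4.1967%
β_Sable = ρ·σ_i/σ_m = 0.520 × 39.44 / 17.63 = 1.1633
E(R_Sable) = R_f + β × MRP = 4.1967% + 1.1633 × 7.2222% = 12.60%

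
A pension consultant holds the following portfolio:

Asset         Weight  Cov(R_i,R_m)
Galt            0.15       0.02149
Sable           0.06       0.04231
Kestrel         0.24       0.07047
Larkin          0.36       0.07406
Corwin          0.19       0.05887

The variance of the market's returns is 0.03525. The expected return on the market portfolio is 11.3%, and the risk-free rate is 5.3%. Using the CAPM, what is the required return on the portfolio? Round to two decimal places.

β_Galt = 0.02149 / 0.03525 = 0.6096
β_Sable = 0.04231 / 0.03525 = 1.2003
β_Kestrel = 0.07047 / 0.03525 = 1.9991
β_Larkin = 0.07406 / 0.03525 = 2.1010
β_Corwin = 0.05887 / 0.03525 = 1.6701
β_P = Σ w_i β_i = 0.15×0.6096 + 0.06×1.2003 + 0.24×1.9991 + 0.36×2.1010 + 0.19×1.6701 = 1.7169
MRP = 11.3% − 5.3% = 6.00%
E(R_P) = R_f + β_P × MRP = 5.3% + 1.7169 × 6.0% = 15.60%

15.60%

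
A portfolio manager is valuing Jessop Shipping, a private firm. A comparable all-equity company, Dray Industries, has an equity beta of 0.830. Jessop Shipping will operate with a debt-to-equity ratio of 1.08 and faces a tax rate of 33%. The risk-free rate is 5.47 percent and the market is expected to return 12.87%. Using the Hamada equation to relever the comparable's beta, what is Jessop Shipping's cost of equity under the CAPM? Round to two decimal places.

β_L = β_U × [1 + (1 − t)(D/E)] = 0.830 × [1 + (1 − 0.33) × 1.08]
    = 0.830 × [1 + 0.67 × 1.08] = 0.830 × 1.7236 = 1.4306
MRP = 12.87% − 5.47% = 7.40%
E(R) = R_f + β_L × MRP = 5.47% + 1.4306 × 7.40% = 16.06%

16.06%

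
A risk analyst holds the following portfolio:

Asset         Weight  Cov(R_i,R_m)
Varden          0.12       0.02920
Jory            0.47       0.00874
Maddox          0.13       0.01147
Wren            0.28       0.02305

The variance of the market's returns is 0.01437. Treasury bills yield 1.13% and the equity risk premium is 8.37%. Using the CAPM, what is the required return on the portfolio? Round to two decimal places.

10.19%

β_Varden = 0.02920 / 0.01437 = 2.0320
β_Jory = 0.00874 / 0.01437 = 0.6082
β_Maddox = 0.01147 / 0.01437 = 0.7982
β_Wren = 0.02305 / 0.01437 = 1.6040
β_P = Σ w_i β_i = 0.12×2.0320 + 0.47×0.6082 + 0.13×0.7982 + 0.28×1.6040 = 1.0826
E(R_P) = R_f + β_P × MRP = 1.13% + 1.0826 × 8.37% = 10.19%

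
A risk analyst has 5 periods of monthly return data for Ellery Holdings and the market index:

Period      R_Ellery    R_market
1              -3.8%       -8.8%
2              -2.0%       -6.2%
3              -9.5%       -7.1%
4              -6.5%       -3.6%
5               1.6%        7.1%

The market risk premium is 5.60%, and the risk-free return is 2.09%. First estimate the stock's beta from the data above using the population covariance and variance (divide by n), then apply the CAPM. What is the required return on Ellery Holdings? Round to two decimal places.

Mean R_i = (-3.8 − 2.0 − 9.5 − 6.5 + 1.6) / 5 = -4.0400%
Mean R_m = (-8.8 − 6.2 − 7.1 − 3.6 + 7.1) / 5 = -3.7200%
Σ(R_i − R̄_i)(R_m − R̄_m) = 72.9060  ⇒  Cov = 72.9060 / 5 = 14.5812
Σ(R_m − R̄_m)² = 160.4680  ⇒  Var(R_m) = 160.4680 / 5 = 32.0936
β = Cov / Var(R_m) = 14.5812 / 32.0936 = 0.4543
E(R) = R_f + β × MRP = 2.09% + 0.4543 × 5.60% = 4.63%

4.63%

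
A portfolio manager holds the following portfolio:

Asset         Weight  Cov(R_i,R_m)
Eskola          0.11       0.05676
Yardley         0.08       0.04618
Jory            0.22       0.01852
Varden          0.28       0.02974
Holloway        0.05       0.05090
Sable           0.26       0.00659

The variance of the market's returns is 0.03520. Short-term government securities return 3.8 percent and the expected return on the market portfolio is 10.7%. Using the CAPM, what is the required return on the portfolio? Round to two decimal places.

β_Eskola = 0.05676 / 0.03520 = 1.6125
β_Yardley = 0.04618 / 0.03520 = 1.3119
β_Jory = 0.01852 / 0.03520 = 0.5261
β_Varden = 0.02974 / 0.03520 = 0.8449
β_Holloway = 0.05090 / 0.03520 = 1.4460
β_Sable = 0.00659 / 0.03520 = 0.1872
β_P = Σ w_i β_i = 0.11×1.6125 + 0.08×1.3119 + 0.22×0.5261 + 0.28×0.8449 + 0.05×1.4460 + 0.26×0.1872 = 0.7556
MRP = 10.7% − 3.8% = 6.90%
E(R_P) = R_f + β_P × MRP = 3.8% + 0.7556 × 6.9% = 9.01%

9.01%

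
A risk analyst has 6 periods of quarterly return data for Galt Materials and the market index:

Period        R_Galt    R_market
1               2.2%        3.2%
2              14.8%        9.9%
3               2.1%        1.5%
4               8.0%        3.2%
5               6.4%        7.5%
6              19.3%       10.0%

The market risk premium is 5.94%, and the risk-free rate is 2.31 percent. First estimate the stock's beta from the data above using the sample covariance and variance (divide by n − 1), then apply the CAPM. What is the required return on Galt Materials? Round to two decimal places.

Mean R_i = (2.2 + 14.8 + 2.1 + 8.0 + 6.4 + 19.3) / 6 = 8.8000%
Mean R_m = (3.2 + 9.9 + 1.5 + 3.2 + 7.5 + 10.0) / 6 = 5.8833%
Σ(R_i − R̄_i)(R_m − R̄_m) = 112.6700  ⇒  Cov = 112.6700 / 5 = 22.5340
Σ(R_m − R̄_m)² = 69.3083  ⇒  Var(R_m) = 69.3083 / 5 = 13.8617
β = Cov / Var(R_m) = 22.5340 / 13.8617 = 1.6256
E(R) = R_f + β × MRP = 2.31% + 1.6256 × 5.94% = 11.97%

11.97%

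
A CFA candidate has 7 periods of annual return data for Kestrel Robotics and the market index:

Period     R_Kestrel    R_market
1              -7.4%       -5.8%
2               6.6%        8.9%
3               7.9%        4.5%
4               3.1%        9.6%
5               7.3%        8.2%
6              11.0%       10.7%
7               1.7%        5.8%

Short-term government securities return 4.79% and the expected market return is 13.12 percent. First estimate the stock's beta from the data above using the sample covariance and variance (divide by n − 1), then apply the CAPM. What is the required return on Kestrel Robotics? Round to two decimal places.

Mean R_i = (-7.4 + 6.6 + 7.9 + 3.1 + 7.3 + 11.0 + 1.7) / 7 = 4.3143%
Mean R_m = (-5.8 + 8.9 + 4.5 + 9.6 + 8.2 + 10.7 + 5.8) / 7 = 5.9857%
Σ(R_i − R̄_i)(R_m − R̄_m) = 173.6214  ⇒  Cov = 173.6214 / 6 = 28.9369
Σ(R_m − R̄_m)² = 189.8286  ⇒  Var(R_m) = 189.8286 / 6 = 31.6381
β = Cov / Var(R_m) = 28.9369 / 31.6381 = 0.9146
MRP = 13.12% − 4.79% = 8.33%
E(R) = R_f + β × MRP = 4.79% + 0.9146 × 8.33% = 12.41%

12.41%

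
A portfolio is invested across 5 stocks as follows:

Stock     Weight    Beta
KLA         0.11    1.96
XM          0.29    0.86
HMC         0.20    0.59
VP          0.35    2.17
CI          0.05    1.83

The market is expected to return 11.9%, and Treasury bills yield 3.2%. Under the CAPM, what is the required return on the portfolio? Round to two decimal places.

15.68%

β_P = Σ w_i β_i = 0.11×1.96 + 0.29×0.86 + 0.20×0.59 + 0.35×2.17 + 0.05×1.83 = 1.4340
MRP = 11.9% − 3.2% = 8.70%
E(R_P) = R_f + β_P × MRP = 3.2% + 1.4340 × 8.7% = 15.68%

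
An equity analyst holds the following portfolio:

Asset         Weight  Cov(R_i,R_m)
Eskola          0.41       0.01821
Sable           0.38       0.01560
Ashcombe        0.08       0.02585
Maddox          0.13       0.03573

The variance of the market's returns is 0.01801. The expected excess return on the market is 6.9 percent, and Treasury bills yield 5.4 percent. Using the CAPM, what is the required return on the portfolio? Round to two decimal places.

β_Eskola = 0.01821 / 0.01801 = 1.0111
β_Sable = 0.01560 / 0.01801 = 0.8662
β_Ashcombe = 0.02585 / 0.01801 = 1.4353
β_Maddox = 0.03573 / 0.01801 = 1.9839
β_P = Σ w_i β_i = 0.41×1.0111 + 0.38×0.8662 + 0.08×1.4353 + 0.13×1.9839 = 1.1164
E(R_P) = R_f + β_P × MRP = 5.4% + 1.1164 × 6.9% = 13.10%

13.10%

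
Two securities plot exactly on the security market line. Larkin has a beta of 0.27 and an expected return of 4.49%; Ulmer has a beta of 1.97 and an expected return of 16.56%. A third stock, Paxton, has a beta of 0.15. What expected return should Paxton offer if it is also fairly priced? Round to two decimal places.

3.64%

MRP (SML slope) = (16.56% − 4.49%) / (1.97 − 0.27) = 12.07% / 1.70 = 7.1000%
R_f (intercept) = 4.49% − 0.27 × 7.1000% = 2.5730%
E(R_Paxton) = R_f + β × MRP = 2.5730% + 0.15 × 7.1000% = 3.64%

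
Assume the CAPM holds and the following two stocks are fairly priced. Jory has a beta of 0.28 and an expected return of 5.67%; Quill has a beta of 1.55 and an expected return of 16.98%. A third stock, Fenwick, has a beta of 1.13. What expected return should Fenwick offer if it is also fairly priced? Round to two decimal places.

MRP (SML slope) = (16.98% − 5.67%) / (1.55 − 0.28) = 11.31% / 1.27 = 8.9055%
R_f (intercept) = 5.67% − 0.28 × 8.9055% = 3.1765%
E(R_Fenwick) = R_f + β × MRP = 3.1765% + 1.13 × 8.9055% = 13.24%

13.24%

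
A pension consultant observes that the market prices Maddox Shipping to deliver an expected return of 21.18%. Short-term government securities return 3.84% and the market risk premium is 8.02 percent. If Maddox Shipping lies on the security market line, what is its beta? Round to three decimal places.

2.162

β = (E(R) − R_f) / MRP = (21.18% − 3.84%) / 8.02% = 17.34% / 8.02% = 2.162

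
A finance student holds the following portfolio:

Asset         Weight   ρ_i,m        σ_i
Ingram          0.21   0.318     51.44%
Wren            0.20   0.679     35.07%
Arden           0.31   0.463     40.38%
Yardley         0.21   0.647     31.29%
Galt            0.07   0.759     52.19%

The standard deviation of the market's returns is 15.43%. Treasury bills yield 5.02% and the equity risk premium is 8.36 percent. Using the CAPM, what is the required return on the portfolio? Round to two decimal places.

16.41%

β_Ingram = 0.318 × 51.44% / 15.43% = 1.0601
β_Wren = 0.679 × 35.07% / 15.43% = 1.5433
β_Arden = 0.463 × 40.38% / 15.43% = 1.2117
β_Yardley = 0.647 × 31.29% / 15.43% = 1.3120
β_Galt = 0.759 × 52.19% / 15.43% = 2.5672
β_P = Σ w_i β_i = 0.21×1.0601 + 0.20×1.5433 + 0.31×1.2117 + 0.21×1.3120 + 0.07×2.5672 = 1.3621
E(R_P) = R_f + β_P × MRP = 5.02% + 1.3621 × 8.36% = 16.41%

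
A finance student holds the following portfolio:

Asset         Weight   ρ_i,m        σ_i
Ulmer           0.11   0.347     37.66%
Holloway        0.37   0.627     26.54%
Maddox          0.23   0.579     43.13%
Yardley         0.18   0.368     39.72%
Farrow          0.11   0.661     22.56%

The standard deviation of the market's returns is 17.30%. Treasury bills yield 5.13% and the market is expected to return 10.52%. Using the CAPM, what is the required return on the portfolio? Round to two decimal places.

10.62%

β_Ulmer = 0.347 × 37.66% / 17.30% = 0.7554
β_Holloway = 0.627 × 26.54% / 17.30% = 0.9619
β_Maddox = 0.579 × 43.13% / 17.30% = 1.4435
β_Yardley = 0.368 × 39.72% / 17.30% = 0.8449
β_Farrow = 0.661 × 22.56% / 17.30% = 0.8620
β_P = Σ w_i β_i = 0.11×0.7554 + 0.37×0.9619 + 0.23×1.4435 + 0.18×0.8449 + 0.11×0.8620 = 1.0179
MRP = 10.52% − 5.13% = 5.39%
E(R_P) = R_f + β_P × MRP = 5.13% + 1.0179 × 5.39% = 10.62%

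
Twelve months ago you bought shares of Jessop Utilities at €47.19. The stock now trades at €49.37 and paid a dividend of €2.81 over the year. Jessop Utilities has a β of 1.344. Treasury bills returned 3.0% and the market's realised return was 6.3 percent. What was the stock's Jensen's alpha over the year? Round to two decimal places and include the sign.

+3.14%

Realised HPR = (P1 + D1 − P0) / P0 = (49.37 + 2.81 − 47.19) / 47.19 = 4.99 / 47.19 = 10.5743%
MRP = 6.3% − 3.0% = 3.30%
CAPM required = R_f + β·MRP = 3.0% + 1.344 × 3.3% = 7.4352%
α = realised − required = 10.5743% − 7.4352% = +3.14%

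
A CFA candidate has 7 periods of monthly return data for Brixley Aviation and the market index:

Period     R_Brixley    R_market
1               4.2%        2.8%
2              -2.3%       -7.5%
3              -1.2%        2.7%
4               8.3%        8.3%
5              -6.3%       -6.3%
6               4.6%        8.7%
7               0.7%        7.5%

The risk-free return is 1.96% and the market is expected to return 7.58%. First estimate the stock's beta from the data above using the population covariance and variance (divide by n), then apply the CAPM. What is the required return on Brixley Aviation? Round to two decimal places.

Mean R_i = (4.2 − 2.3 − 1.2 + 8.3 − 6.3 + 4.6 + 0.7) / 7 = 1.1429%
Mean R_m = (2.8 − 7.5 + 2.7 + 8.3 − 6.3 + 8.7 + 7.5) / 7 = 2.3143%
Σ(R_i − R̄_i)(R_m − R̄_m) = 161.1057  ⇒  Cov = 161.1057 / 7 = 23.0151
Σ(R_m − R̄_m)² = 274.4086  ⇒  Var(R_m) = 274.4086 / 7 = 39.2012
β = Cov / Var(R_m) = 23.0151 / 39.2012 = 0.5871
MRP = 7.58% − 1.96% = 5.62%
E(R) = R_f + β × MRP = 1.96% + 0.5871 × 5.62% = 5.26%

5.26%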